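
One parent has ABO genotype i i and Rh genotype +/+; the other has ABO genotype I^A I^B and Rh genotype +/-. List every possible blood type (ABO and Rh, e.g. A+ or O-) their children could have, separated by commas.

Gametes from i i × I^A I^B give offspring ABO genotypes I^A i, I^B i, i.e. phenotypes A, B.
Rh cross +/+ × +/- → phenotypes Rh+.
Combining independently: A+, B+.

A+, B+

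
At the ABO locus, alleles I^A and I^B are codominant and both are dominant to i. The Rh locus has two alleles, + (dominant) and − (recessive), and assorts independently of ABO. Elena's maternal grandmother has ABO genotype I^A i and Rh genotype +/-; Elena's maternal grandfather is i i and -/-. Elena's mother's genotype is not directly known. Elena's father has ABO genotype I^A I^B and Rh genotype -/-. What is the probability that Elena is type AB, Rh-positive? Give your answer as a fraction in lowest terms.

1/32

Elena's mother's ABO genotype from I^A i × i i: 1/2 I^A i, 1/2 i i.
Crossing each possibility with the father I^A I^B and summing P(type AB): 1/2·1/4 + 1/2·0 = 1/8.
Similarly for Rh via the mother's Rh distribution: P(Rh+) = 1/4.
Independent loci: 1/8 × 1/4 = 1/32.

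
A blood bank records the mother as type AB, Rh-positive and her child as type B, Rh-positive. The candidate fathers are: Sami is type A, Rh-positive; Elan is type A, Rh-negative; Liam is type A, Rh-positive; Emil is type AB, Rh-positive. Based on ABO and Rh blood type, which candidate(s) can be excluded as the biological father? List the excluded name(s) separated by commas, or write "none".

A candidate is excluded only if no genotype consistent with his phenotype could produce a type B, Rh-positive child with a type AB, Rh-positive mother.
Every candidate has at least one consistent genotype combination, so none can be excluded.

none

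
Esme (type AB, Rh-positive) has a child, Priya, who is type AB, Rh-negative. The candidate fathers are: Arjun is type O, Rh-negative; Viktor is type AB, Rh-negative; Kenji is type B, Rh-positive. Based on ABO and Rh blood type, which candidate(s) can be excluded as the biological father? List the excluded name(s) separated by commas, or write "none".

Arjun

A candidate is excluded only if no genotype consistent with his phenotype could produce a type AB, Rh-negative child with a type AB, Rh-positive mother.
Arjun (type O, Rh-): no genotype consistent with that phenotype can produce a type-AB Rh- child with a type-AB mother.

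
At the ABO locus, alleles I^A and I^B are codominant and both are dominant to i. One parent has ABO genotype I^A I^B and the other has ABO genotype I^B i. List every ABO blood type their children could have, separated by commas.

A, B, AB

Gametes from I^A I^B × I^B i give offspring ABO genotypes I^A I^B, I^A i, I^B I^B, I^B i, i.e. phenotypes A, B, AB.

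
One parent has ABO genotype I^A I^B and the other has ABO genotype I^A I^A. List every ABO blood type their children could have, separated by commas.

Gametes from I^A I^B × I^A I^A give offspring ABO genotypes I^A I^A, I^A I^B, i.e. phenotypes A, AB.

A, AB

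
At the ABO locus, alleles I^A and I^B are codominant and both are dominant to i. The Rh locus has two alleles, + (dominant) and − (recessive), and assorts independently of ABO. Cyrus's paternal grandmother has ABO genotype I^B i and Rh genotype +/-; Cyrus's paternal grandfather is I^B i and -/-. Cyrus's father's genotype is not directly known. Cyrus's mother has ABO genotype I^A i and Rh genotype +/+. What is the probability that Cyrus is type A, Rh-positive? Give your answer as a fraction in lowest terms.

Cyrus's father's ABO genotype from I^B i × I^B i: 1/4 I^B I^B, 1/2 I^B i, 1/4 i i.
Crossing each possibility with the mother I^A i and summing P(type A): 1/4·0 + 1/2·1/4 + 1/4·1/2 = 1/4.
Similarly for Rh via the father's Rh distribution: P(Rh+) = 1.
Independent loci: 1/4 × 1 = 1/4.

1/4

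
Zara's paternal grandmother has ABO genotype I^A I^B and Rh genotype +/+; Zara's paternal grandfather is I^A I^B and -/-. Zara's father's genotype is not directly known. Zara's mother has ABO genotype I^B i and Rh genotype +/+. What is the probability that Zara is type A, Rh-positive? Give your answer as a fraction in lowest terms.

1/4

Zara's father's ABO genotype from I^A I^B × I^A I^B: 1/4 I^A I^A, 1/2 I^A I^B, 1/4 I^B I^B.
Crossing each possibility with the mother I^B i and summing P(type A): 1/4·1/2 + 1/2·1/4 + 1/4·0 = 1/4.
Similarly for Rh via the father's Rh distribution: P(Rh+) = 1.
Independent loci: 1/4 × 1 = 1/4.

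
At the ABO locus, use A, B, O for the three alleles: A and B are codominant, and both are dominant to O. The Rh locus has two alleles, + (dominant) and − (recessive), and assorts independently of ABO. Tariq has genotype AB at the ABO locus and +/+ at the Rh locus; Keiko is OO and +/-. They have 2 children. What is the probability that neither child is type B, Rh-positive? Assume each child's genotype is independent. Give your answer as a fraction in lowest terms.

ABO cross AB × OO → 1/2 A, 1/2 B.
Rh cross +/+ × +/- → 1 Rh+; so P(type B, Rh-positive) = 1/2 × 1 = 1/2 per child.
P(not type B, Rh-positive) = 1/2 for one child; (1/2)^2 = 1/4.

1/4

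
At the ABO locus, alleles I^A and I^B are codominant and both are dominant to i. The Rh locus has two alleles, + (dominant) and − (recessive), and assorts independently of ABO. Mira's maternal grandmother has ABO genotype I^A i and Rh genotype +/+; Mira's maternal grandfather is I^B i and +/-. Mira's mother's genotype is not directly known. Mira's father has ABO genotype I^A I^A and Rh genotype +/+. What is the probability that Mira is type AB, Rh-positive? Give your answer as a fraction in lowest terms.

Mira's mother's ABO genotype from I^A i × I^B i: 1/4 I^A I^B, 1/4 I^A i, 1/4 I^B i, 1/4 i i.
Crossing each possibility with the father I^A I^A and summing P(type AB): 1/4·1/2 + 1/4·0 + 1/4·1/2 + 1/4·0 = 1/4.
Similarly for Rh via the mother's Rh distribution: P(Rh+) = 1.
Independent loci: 1/4 × 1 = 1/4.

1/4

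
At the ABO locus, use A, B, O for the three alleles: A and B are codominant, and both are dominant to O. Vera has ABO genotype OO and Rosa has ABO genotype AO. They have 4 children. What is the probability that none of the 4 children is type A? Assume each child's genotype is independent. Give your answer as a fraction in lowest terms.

ABO cross OO × AO → 1/2 O, 1/2 A.
So P(type A) = 1/2 per child.
P(not type A) = 1/2 for one child; (1/2)^4 = 1/16.

1/16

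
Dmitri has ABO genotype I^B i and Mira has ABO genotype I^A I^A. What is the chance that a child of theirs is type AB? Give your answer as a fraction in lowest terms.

ABO cross I^B i × I^A I^A → offspring phenotypes: 1/2 A, 1/2 AB.
So P(type AB) = 1/2.

1/2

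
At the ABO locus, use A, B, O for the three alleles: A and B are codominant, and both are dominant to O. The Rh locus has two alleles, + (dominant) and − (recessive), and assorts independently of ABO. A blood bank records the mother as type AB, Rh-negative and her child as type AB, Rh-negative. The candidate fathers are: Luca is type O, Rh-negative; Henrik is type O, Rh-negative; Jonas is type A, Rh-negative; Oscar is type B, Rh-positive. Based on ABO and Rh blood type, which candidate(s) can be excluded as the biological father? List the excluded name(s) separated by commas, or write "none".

A candidate is excluded only if no genotype consistent with his phenotype could produce a type AB, Rh-negative child with a type AB, Rh-negative mother.
Luca (type O, Rh-): no genotype consistent with that phenotype can produce a type-AB Rh- child with a type-AB mother.
Henrik (type O, Rh-): no genotype consistent with that phenotype can produce a type-AB Rh- child with a type-AB mother.

Luca, Henrik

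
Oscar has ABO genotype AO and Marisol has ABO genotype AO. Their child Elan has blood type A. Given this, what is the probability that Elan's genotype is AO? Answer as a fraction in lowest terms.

Cross AO × AO → 1/4 AA, 1/2 AO, 1/4 OO.
Type-A genotypes among offspring: AA (1/4), AO (1/2); total 3/4.
P(AO | type A) = (1/2) / (3/4) = 2/3.

2/3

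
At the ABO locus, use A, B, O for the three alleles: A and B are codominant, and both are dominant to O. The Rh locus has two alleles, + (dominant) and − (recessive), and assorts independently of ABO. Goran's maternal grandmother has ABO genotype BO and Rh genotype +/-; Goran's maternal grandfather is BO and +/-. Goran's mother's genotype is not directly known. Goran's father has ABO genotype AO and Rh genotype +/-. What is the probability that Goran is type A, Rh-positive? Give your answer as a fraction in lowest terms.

3/16

Goran's mother's ABO genotype from BO × BO: 1/4 BB, 1/2 BO, 1/4 OO.
Crossing each possibility with the father AO and summing P(type A): 1/4·0 + 1/2·1/4 + 1/4·1/2 = 1/4.
Similarly for Rh via the mother's Rh distribution: P(Rh+) = 3/4.
Independent loci: 1/4 × 3/4 = 3/16.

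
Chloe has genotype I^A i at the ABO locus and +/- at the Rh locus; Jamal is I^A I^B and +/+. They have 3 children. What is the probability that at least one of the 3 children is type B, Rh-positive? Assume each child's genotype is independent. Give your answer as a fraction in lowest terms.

ABO cross I^A i × I^A I^B → 1/2 A, 1/4 B, 1/4 AB.
Rh cross +/- × +/+ → 1 Rh+; so P(type B, Rh-positive) = 1/4 × 1 = 1/4 per child.
P(none) = (3/4)^3 = 27/64; P(at least one) = 1 − 27/64 = 37/64.

37/64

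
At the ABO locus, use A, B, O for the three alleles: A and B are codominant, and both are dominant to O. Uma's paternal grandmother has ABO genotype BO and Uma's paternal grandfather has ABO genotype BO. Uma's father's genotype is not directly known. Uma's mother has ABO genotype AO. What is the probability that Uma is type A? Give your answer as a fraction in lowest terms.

Uma's father's ABO genotype from BO × BO: 1/4 BB, 1/2 BO, 1/4 OO.
Crossing each possibility with the mother AO and summing P(type A): 1/4·0 + 1/2·1/4 + 1/4·1/2 = 1/4.

1/4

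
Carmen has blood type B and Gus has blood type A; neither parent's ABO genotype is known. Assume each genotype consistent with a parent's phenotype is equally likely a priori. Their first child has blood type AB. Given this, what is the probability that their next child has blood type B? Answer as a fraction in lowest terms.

5/36

Possible genotypes: Carmen ∈ {I^B I^B, I^B i}; Gus ∈ {I^A I^A, I^A i}.
Weight each parental genotype pair by prior × P(type-AB child):
  I^B I^B × I^A I^A: posterior weight 4/9; P(next child type B) = 0.
  I^B I^B × I^A i: posterior weight 2/9; P(next child type B) = 1/2.
  I^B i × I^A I^A: posterior weight 2/9; P(next child type B) = 0.
  I^B i × I^A i: posterior weight 1/9; P(next child type B) = 1/4.
Weighted sum = 5/36.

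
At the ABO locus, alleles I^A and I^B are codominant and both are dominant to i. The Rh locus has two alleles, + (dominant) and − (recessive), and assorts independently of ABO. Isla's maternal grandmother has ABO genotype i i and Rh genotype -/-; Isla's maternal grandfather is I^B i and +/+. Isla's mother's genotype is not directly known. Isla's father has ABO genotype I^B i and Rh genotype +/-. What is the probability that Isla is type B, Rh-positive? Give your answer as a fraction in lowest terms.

15/32

Isla's mother's ABO genotype from i i × I^B i: 1/2 I^B i, 1/2 i i.
Crossing each possibility with the father I^B i and summing P(type B): 1/2·3/4 + 1/2·1/2 = 5/8.
Similarly for Rh via the mother's Rh distribution: P(Rh+) = 3/4.
Independent loci: 5/8 × 3/4 = 15/32.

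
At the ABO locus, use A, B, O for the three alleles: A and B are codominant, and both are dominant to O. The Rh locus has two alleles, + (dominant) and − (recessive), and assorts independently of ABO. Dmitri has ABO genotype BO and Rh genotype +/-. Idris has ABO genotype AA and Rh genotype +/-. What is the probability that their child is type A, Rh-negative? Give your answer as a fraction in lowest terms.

1/8

ABO cross BO × AA → offspring phenotypes: 1/2 A, 1/2 AB.
Rh cross +/- × +/- → 3/4 Rh+, 1/4 Rh-.
Independent loci: P(type A, Rh-negative) = 1/2 × 1/4 = 1/8.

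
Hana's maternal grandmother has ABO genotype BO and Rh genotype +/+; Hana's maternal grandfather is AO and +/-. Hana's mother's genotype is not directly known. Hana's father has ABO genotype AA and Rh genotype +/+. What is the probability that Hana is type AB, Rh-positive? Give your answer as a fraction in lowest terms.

1/4

Hana's mother's ABO genotype from BO × AO: 1/4 AB, 1/4 AO, 1/4 BO, 1/4 OO.
Crossing each possibility with the father AA and summing P(type AB): 1/4·1/2 + 1/4·0 + 1/4·1/2 + 1/4·0 = 1/4.
Similarly for Rh via the mother's Rh distribution: P(Rh+) = 1.
Independent loci: 1/4 × 1 = 1/4.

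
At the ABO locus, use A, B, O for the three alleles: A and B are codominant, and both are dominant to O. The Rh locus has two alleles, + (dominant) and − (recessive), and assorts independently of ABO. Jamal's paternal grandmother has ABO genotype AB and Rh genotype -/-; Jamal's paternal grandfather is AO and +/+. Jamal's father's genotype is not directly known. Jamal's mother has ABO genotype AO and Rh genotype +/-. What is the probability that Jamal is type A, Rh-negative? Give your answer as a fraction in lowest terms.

Jamal's father's ABO genotype from AB × AO: 1/4 AA, 1/4 AB, 1/4 AO, 1/4 BO.
Crossing each possibility with the mother AO and summing P(type A): 1/4·1 + 1/4·1/2 + 1/4·3/4 + 1/4·1/4 = 5/8.
Similarly for Rh via the father's Rh distribution: P(Rh-) = 1/4.
Independent loci: 5/8 × 1/4 = 5/32.

5/32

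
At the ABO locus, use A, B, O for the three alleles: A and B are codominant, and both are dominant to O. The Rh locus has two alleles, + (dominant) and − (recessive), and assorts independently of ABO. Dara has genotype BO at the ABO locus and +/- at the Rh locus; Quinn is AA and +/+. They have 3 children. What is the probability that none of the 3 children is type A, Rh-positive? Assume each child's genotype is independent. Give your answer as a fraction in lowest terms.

1/8

ABO cross BO × AA → 1/2 A, 1/2 AB.
Rh cross +/- × +/+ → 1 Rh+; so P(type A, Rh-positive) = 1/2 × 1 = 1/2 per child.
P(not type A, Rh-positive) = 1/2 for one child; (1/2)^3 = 1/8.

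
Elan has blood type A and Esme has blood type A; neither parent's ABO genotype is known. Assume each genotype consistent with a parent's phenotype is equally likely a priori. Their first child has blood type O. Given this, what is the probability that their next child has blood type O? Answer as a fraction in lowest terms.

Possible genotypes: Elan ∈ {I^A I^A, I^A i}; Esme ∈ {I^A I^A, I^A i}.
Weight each parental genotype pair by prior × P(type-O child):
  I^A i × I^A i: posterior weight 1; P(next child type O) = 1/4.
Weighted sum = 1/4.

1/4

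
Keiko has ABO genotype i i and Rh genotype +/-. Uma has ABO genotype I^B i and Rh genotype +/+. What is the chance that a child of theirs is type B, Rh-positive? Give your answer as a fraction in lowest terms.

1/2

ABO cross i i × I^B i → offspring phenotypes: 1/2 O, 1/2 B.
Rh cross +/- × +/+ → 1 Rh+.
Independent loci: P(type B, Rh-positive) = 1/2 × 1 = 1/2.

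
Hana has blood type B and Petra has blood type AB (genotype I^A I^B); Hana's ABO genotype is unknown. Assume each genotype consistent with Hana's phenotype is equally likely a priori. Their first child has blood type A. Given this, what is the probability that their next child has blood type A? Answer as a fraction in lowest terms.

1/4

Possible genotypes: Hana ∈ {I^B I^B, I^B i}; Petra ∈ {I^A I^B}.
Weight each parental genotype pair by prior × P(type-A child):
  I^B i × I^A I^B: posterior weight 1; P(next child type A) = 1/4.
Weighted sum = 1/4.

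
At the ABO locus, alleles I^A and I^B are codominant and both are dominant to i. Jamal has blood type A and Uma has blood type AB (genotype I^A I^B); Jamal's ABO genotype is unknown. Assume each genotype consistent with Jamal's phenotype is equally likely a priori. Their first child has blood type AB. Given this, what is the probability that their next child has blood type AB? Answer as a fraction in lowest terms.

Possible genotypes: Jamal ∈ {I^A I^A, I^A i}; Uma ∈ {I^A I^B}.
Weight each parental genotype pair by prior × P(type-AB child):
  I^A I^A × I^A I^B: posterior weight 2/3; P(next child type AB) = 1/2.
  I^A i × I^A I^B: posterior weight 1/3; P(next child type AB) = 1/4.
Weighted sum = 5/12.

5/12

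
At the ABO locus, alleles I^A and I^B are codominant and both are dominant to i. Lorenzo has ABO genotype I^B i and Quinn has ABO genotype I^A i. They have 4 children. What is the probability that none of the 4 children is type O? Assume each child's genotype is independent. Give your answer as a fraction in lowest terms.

81/256

ABO cross I^B i × I^A i → 1/4 O, 1/4 A, 1/4 B, 1/4 AB.
So P(type O) = 1/4 per child.
P(not type O) = 3/4 for one child; (3/4)^4 = 81/256.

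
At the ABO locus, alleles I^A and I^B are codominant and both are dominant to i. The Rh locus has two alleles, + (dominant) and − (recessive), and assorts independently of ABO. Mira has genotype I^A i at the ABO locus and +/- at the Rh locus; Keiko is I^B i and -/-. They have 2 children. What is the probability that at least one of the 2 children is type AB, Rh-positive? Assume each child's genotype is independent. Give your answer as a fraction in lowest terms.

ABO cross I^A i × I^B i → 1/4 O, 1/4 A, 1/4 B, 1/4 AB.
Rh cross +/- × -/- → 1/2 Rh+, 1/2 Rh-; so P(type AB, Rh-positive) = 1/4 × 1/2 = 1/8 per child.
P(none) = (7/8)^2 = 49/64; P(at least one) = 1 − 49/64 = 15/64.

15/64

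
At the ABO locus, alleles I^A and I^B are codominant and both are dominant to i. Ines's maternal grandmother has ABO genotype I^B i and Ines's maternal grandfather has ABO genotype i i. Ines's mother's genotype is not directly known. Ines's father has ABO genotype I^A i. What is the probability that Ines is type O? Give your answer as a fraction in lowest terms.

3/8

Ines's mother's ABO genotype from I^B i × i i: 1/2 I^B i, 1/2 i i.
Crossing each possibility with the father I^A i and summing P(type O): 1/2·1/4 + 1/2·1/2 = 3/8.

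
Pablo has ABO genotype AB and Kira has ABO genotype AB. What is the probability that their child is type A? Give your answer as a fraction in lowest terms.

ABO cross AB × AB → offspring phenotypes: 1/4 A, 1/4 B, 1/2 AB.
So P(type A) = 1/4.

1/4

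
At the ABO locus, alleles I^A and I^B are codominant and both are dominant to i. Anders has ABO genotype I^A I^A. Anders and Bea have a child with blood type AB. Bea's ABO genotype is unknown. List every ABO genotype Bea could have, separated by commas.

For each candidate genotype of Bea, check whether crossing it with I^A I^A can produce every observed child phenotype.
  I^A I^A → possible child types {A} ✗
  I^A I^B → possible child types {A, AB} ✓
  I^A i → possible child types {A} ✗
  I^B I^B → possible child types {AB} ✓
  I^B i → possible child types {A, AB} ✓
  i i → possible child types {A} ✗

I^A I^B, I^B I^B, I^B i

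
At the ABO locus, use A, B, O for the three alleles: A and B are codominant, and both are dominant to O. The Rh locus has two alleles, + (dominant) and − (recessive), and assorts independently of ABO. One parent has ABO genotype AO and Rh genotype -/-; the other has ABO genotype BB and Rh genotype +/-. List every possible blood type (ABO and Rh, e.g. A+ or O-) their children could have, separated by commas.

B+, B-, AB+, AB-

Gametes from AO × BB give offspring ABO genotypes AB, BO, i.e. phenotypes B, AB.
Rh cross -/- × +/- → phenotypes Rh+, Rh-.
Combining independently: B+, B-, AB+, AB-.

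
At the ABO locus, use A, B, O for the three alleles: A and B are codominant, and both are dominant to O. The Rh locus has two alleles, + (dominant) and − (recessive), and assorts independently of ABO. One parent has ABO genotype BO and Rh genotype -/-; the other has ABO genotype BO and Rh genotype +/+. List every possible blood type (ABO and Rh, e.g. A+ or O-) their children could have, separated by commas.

O+, B+

Gametes from BO × BO give offspring ABO genotypes BB, BO, OO, i.e. phenotypes O, B.
Rh cross -/- × +/+ → phenotypes Rh+.
Combining independently: O+, B+.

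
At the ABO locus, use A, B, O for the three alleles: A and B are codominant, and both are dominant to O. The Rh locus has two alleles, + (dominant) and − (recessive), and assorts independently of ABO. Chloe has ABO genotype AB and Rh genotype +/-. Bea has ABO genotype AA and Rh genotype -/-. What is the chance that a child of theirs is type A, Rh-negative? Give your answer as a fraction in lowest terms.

1/4

ABO cross AB × AA → offspring phenotypes: 1/2 A, 1/2 AB.
Rh cross +/- × -/- → 1/2 Rh+, 1/2 Rh-.
Independent loci: P(type A, Rh-negative) = 1/2 × 1/2 = 1/4.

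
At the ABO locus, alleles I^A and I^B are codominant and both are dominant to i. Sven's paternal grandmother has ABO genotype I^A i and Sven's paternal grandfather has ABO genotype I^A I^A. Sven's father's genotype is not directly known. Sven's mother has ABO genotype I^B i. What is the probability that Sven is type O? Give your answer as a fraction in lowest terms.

Sven's father's ABO genotype from I^A i × I^A I^A: 1/2 I^A I^A, 1/2 I^A i.
Crossing each possibility with the mother I^B i and summing P(type O): 1/2·0 + 1/2·1/4 = 1/8.

1/8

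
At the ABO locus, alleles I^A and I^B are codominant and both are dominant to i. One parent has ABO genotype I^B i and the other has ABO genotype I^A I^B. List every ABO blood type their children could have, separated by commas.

A, B, AB

Gametes from I^B i × I^A I^B give offspring ABO genotypes I^A I^B, I^A i, I^B I^B, I^B i, i.e. phenotypes A, B, AB.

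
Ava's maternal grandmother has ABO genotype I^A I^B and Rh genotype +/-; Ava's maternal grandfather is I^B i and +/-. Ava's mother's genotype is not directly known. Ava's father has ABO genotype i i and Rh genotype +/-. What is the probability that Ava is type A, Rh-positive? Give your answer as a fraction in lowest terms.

Ava's mother's ABO genotype from I^A I^B × I^B i: 1/4 I^A I^B, 1/4 I^A i, 1/4 I^B I^B, 1/4 I^B i.
Crossing each possibility with the father i i and summing P(type A): 1/4·1/2 + 1/4·1/2 + 1/4·0 + 1/4·0 = 1/4.
Similarly for Rh via the mother's Rh distribution: P(Rh+) = 3/4.
Independent loci: 1/4 × 3/4 = 3/16.

3/16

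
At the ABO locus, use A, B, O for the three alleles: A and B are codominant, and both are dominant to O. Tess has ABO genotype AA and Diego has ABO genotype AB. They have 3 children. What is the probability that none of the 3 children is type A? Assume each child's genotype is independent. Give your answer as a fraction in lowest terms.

ABO cross AA × AB → 1/2 A, 1/2 AB.
So P(type A) = 1/2 per child.
P(not type A) = 1/2 for one child; (1/2)^3 = 1/8.

1/8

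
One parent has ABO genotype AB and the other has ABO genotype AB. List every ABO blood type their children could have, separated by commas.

A, B, AB

Gametes from AB × AB give offspring ABO genotypes AA, AB, BB, i.e. phenotypes A, B, AB.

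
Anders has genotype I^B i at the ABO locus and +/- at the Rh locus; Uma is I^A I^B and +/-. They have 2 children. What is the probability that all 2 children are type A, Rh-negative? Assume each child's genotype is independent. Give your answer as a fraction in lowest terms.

1/256

ABO cross I^B i × I^A I^B → 1/4 A, 1/2 B, 1/4 AB.
Rh cross +/- × +/- → 3/4 Rh+, 1/4 Rh-; so P(type A, Rh-negative) = 1/4 × 1/4 = 1/16 per child.
All 2 independent: (1/16)^2 = 1/256.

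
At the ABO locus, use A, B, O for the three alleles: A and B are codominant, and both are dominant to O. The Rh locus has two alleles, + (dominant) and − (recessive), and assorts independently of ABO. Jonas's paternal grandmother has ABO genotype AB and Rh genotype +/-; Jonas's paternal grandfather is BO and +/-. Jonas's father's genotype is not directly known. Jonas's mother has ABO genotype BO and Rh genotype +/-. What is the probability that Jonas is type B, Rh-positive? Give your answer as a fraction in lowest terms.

15/32

Jonas's father's ABO genotype from AB × BO: 1/4 AB, 1/4 AO, 1/4 BB, 1/4 BO.
Crossing each possibility with the mother BO and summing P(type B): 1/4·1/2 + 1/4·1/4 + 1/4·1 + 1/4·3/4 = 5/8.
Similarly for Rh via the father's Rh distribution: P(Rh+) = 3/4.
Independent loci: 5/8 × 3/4 = 15/32.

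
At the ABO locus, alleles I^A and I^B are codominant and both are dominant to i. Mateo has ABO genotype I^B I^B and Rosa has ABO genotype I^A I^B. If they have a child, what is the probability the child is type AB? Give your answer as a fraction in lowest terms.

1/2

ABO cross I^B I^B × I^A I^B → offspring phenotypes: 1/2 B, 1/2 AB.
So P(type AB) = 1/2.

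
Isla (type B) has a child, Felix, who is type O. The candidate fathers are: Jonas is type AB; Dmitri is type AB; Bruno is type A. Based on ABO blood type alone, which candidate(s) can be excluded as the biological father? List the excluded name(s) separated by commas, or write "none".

Jonas, Dmitri

A candidate is excluded only if no genotype consistent with his phenotype could produce a type O child with a type B mother.
Jonas (type AB): no genotype consistent with that phenotype can produce a type-O child with a type-B mother.
Dmitri (type AB): no genotype consistent with that phenotype can produce a type-O child with a type-B mother.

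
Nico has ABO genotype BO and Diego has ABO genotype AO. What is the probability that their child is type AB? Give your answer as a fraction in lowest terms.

1/4

ABO cross BO × AO → offspring phenotypes: 1/4 O, 1/4 A, 1/4 B, 1/4 AB.
So P(type AB) = 1/4.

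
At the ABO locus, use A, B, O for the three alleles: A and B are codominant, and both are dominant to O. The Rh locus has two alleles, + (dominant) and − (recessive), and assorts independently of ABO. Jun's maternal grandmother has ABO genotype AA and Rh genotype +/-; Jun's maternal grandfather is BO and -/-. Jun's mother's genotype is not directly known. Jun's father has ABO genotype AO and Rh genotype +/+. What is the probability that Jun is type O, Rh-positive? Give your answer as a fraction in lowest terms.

1/8

Jun's mother's ABO genotype from AA × BO: 1/2 AB, 1/2 AO.
Crossing each possibility with the father AO and summing P(type O): 1/2·0 + 1/2·1/4 = 1/8.
Similarly for Rh via the mother's Rh distribution: P(Rh+) = 1.
Independent loci: 1/8 × 1 = 1/8.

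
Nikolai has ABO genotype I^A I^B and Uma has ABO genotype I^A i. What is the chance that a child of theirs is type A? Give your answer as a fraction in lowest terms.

1/2

ABO cross I^A I^B × I^A i → offspring phenotypes: 1/2 A, 1/4 B, 1/4 AB.
So P(type A) = 1/2.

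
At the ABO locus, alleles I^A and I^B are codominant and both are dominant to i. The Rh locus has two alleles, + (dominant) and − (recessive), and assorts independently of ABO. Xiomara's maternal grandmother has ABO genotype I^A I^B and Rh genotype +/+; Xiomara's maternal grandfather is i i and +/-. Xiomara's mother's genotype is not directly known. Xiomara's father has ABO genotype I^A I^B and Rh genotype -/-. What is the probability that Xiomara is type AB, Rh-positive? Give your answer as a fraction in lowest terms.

Xiomara's mother's ABO genotype from I^A I^B × i i: 1/2 I^A i, 1/2 I^B i.
Crossing each possibility with the father I^A I^B and summing P(type AB): 1/2·1/4 + 1/2·1/4 = 1/4.
Similarly for Rh via the mother's Rh distribution: P(Rh+) = 3/4.
Independent loci: 1/4 × 3/4 = 3/16.

3/16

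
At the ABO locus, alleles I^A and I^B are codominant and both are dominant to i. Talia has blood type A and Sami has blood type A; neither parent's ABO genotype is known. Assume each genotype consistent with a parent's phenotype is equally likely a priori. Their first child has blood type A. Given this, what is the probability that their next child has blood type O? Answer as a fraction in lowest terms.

Possible genotypes: Talia ∈ {I^A I^A, I^A i}; Sami ∈ {I^A I^A, I^A i}.
Weight each parental genotype pair by prior × P(type-A child):
  I^A I^A × I^A I^A: posterior weight 4/15; P(next child type O) = 0.
  I^A I^A × I^A i: posterior weight 4/15; P(next child type O) = 0.
  I^A i × I^A I^A: posterior weight 4/15; P(next child type O) = 0.
  I^A i × I^A i: posterior weight 1/5; P(next child type O) = 1/4.
Weighted sum = 1/20.

1/20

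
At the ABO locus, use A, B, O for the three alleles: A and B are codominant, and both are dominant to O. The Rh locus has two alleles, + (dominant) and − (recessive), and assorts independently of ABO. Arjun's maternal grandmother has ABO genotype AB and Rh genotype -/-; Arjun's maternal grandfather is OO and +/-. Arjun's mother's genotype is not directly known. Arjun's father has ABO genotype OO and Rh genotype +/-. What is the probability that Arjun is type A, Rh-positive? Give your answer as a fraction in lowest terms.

Arjun's mother's ABO genotype from AB × OO: 1/2 AO, 1/2 BO.
Crossing each possibility with the father OO and summing P(type A): 1/2·1/2 + 1/2·0 = 1/4.
Similarly for Rh via the mother's Rh distribution: P(Rh+) = 5/8.
Independent loci: 1/4 × 5/8 = 5/32.

5/32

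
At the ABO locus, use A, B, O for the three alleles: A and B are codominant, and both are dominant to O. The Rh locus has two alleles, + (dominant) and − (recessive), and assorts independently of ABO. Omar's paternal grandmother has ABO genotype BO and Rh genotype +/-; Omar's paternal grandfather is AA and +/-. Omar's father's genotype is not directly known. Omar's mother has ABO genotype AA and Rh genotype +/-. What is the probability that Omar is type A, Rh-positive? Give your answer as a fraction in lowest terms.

9/16

Omar's father's ABO genotype from BO × AA: 1/2 AB, 1/2 AO.
Crossing each possibility with the mother AA and summing P(type A): 1/2·1/2 + 1/2·1 = 3/4.
Similarly for Rh via the father's Rh distribution: P(Rh+) = 3/4.
Independent loci: 3/4 × 3/4 = 9/16.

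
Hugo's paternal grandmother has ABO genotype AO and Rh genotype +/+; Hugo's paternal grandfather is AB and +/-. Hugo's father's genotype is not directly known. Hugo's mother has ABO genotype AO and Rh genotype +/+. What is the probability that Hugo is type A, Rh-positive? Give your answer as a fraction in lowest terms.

5/8

Hugo's father's ABO genotype from AO × AB: 1/4 AA, 1/4 AB, 1/4 AO, 1/4 BO.
Crossing each possibility with the mother AO and summing P(type A): 1/4·1 + 1/4·1/2 + 1/4·3/4 + 1/4·1/4 = 5/8.
Similarly for Rh via the father's Rh distribution: P(Rh+) = 1.
Independent loci: 5/8 × 1 = 5/8.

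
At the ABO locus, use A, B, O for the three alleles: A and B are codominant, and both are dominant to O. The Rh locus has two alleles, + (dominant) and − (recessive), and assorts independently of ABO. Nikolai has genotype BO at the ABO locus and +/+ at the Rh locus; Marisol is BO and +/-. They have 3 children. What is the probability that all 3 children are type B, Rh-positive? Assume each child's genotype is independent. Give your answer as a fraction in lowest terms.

ABO cross BO × BO → 1/4 O, 3/4 B.
Rh cross +/+ × +/- → 1 Rh+; so P(type B, Rh-positive) = 3/4 × 1 = 3/4 per child.
All 3 independent: (3/4)^3 = 27/64.

27/64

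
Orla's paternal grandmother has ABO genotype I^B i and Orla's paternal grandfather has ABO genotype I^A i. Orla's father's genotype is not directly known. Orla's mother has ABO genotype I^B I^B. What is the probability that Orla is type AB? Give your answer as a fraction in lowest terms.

1/4

Orla's father's ABO genotype from I^B i × I^A i: 1/4 I^A I^B, 1/4 I^A i, 1/4 I^B i, 1/4 i i.
Crossing each possibility with the mother I^B I^B and summing P(type AB): 1/4·1/2 + 1/4·1/2 + 1/4·0 + 1/4·0 = 1/4.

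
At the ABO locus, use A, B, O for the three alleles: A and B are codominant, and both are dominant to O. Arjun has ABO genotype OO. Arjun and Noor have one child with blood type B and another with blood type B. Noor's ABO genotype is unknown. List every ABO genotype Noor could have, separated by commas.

AB, BB, BO

For each candidate genotype of Noor, check whether crossing it with OO can produce every observed child phenotype.
  AA → possible child types {A} ✗
  AB → possible child types {A, B} ✓
  AO → possible child types {O, A} ✗
  BB → possible child types {B} ✓
  BO → possible child types {O, B} ✓
  OO → possible child types {O} ✗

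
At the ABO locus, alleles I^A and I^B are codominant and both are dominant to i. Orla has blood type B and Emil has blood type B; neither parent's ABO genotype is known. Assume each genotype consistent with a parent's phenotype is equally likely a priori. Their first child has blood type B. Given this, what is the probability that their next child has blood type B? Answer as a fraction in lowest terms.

Possible genotypes: Orla ∈ {I^B I^B, I^B i}; Emil ∈ {I^B I^B, I^B i}.
Weight each parental genotype pair by prior × P(type-B child):
  I^B I^B × I^B I^B: posterior weight 4/15; P(next child type B) = 1.
  I^B I^B × I^B i: posterior weight 4/15; P(next child type B) = 1.
  I^B i × I^B I^B: posterior weight 4/15; P(next child type B) = 1.
  I^B i × I^B i: posterior weight 1/5; P(next child type B) = 3/4.
Weighted sum = 19/20.

19/20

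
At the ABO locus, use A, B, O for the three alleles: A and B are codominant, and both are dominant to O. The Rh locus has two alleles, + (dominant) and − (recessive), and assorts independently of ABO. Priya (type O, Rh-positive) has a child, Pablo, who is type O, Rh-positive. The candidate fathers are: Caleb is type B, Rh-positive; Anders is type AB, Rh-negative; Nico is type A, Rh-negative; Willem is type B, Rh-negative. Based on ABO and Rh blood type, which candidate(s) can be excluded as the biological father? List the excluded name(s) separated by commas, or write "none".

Anders

A candidate is excluded only if no genotype consistent with his phenotype could produce a type O, Rh-positive child with a type O, Rh-positive mother.
Anders (type AB, Rh-): no genotype consistent with that phenotype can produce a type-O Rh+ child with a type-O mother.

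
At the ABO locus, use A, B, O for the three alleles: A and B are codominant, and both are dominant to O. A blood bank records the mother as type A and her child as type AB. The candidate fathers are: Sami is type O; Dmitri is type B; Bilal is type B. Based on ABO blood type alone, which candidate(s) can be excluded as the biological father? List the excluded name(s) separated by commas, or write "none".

Sami

A candidate is excluded only if no genotype consistent with his phenotype could produce a type AB child with a type A mother.
Sami (type O): no genotype consistent with that phenotype can produce a type-AB child with a type-A mother.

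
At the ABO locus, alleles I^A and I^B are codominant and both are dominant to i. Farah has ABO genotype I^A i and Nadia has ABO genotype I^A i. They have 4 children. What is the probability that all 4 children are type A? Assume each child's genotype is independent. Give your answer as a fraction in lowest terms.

ABO cross I^A i × I^A i → 1/4 O, 3/4 A.
So P(type A) = 3/4 per child.
All 4 independent: (3/4)^4 = 81/256.

81/256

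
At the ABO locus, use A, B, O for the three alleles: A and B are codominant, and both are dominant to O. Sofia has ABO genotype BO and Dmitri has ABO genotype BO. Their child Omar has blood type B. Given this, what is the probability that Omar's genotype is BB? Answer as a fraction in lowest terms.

Cross BO × BO → 1/4 BB, 1/2 BO, 1/4 OO.
Type-B genotypes among offspring: BB (1/4), BO (1/2); total 3/4.
P(BB | type B) = (1/4) / (3/4) = 1/3.

1/3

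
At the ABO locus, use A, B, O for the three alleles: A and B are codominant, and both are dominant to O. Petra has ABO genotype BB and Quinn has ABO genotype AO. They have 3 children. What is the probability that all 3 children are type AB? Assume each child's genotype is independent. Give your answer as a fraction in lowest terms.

ABO cross BB × AO → 1/2 B, 1/2 AB.
So P(type AB) = 1/2 per child.
All 3 independent: (1/2)^3 = 1/8.

1/8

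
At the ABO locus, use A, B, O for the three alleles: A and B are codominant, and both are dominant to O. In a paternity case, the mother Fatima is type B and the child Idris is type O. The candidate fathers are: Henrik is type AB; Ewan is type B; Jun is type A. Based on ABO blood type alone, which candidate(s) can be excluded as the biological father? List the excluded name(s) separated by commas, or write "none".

Henrik

A candidate is excluded only if no genotype consistent with his phenotype could produce a type O child with a type B mother.
Henrik (type AB): no genotype consistent with that phenotype can produce a type-O child with a type-B mother.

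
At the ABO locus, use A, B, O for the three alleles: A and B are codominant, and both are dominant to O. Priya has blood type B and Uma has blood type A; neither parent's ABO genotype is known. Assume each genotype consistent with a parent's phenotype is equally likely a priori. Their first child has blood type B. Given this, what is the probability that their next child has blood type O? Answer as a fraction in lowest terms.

1/12

Possible genotypes: Priya ∈ {BB, BO}; Uma ∈ {AA, AO}.
Weight each parental genotype pair by prior × P(type-B child):
  BB × AO: posterior weight 2/3; P(next child type O) = 0.
  BO × AO: posterior weight 1/3; P(next child type O) = 1/4.
Weighted sum = 1/12.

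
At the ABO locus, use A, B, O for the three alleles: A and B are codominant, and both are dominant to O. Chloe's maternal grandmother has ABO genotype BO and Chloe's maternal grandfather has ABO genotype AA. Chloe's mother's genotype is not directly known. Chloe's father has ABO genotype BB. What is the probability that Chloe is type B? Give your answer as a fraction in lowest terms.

1/2

Chloe's mother's ABO genotype from BO × AA: 1/2 AB, 1/2 AO.
Crossing each possibility with the father BB and summing P(type B): 1/2·1/2 + 1/2·1/2 = 1/2.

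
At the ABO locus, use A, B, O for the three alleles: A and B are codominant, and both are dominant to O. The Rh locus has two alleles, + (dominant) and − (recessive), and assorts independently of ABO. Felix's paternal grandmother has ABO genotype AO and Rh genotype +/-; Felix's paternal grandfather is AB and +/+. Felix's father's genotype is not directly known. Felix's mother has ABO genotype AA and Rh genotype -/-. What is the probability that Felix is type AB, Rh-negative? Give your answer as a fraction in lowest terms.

1/16

Felix's father's ABO genotype from AO × AB: 1/4 AA, 1/4 AB, 1/4 AO, 1/4 BO.
Crossing each possibility with the mother AA and summing P(type AB): 1/4·0 + 1/4·1/2 + 1/4·0 + 1/4·1/2 = 1/4.
Similarly for Rh via the father's Rh distribution: P(Rh-) = 1/4.
Independent loci: 1/4 × 1/4 = 1/16.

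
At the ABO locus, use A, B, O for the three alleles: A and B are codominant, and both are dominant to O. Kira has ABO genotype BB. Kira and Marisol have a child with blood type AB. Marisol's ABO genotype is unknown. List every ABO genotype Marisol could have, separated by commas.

For each candidate genotype of Marisol, check whether crossing it with BB can produce every observed child phenotype.
  AA → possible child types {AB} ✓
  AB → possible child types {B, AB} ✓
  AO → possible child types {B, AB} ✓
  BB → possible child types {B} ✗
  BO → possible child types {B} ✗
  OO → possible child types {B} ✗

AA, AB, AO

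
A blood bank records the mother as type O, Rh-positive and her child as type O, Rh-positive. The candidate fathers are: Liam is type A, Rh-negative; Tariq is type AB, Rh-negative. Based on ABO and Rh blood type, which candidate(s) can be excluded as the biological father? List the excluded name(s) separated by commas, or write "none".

Tariq

A candidate is excluded only if no genotype consistent with his phenotype could produce a type O, Rh-positive child with a type O, Rh-positive mother.
Tariq (type AB, Rh-): no genotype consistent with that phenotype can produce a type-O Rh+ child with a type-O mother.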